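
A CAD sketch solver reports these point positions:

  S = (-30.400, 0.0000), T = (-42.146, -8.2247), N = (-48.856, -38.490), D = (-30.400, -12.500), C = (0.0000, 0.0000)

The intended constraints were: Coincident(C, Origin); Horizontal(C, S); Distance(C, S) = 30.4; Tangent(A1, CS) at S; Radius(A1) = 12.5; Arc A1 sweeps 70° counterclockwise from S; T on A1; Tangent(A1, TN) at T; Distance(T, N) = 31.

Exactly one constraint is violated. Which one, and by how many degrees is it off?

Tangent(A1, TN) at T — off by 7.50°.

C = (0.00, 0.00) ✓; C.y = 0.00, S.y = 0.00 ✓; |CS| = 30.40 ✓; ∠(DS, SC) = 90.00° ✓; |DS| = 12.50 ✓; bearing(D→T) − bearing(D→S) = 70.00° ✓; |DT| = 12.50 ✓; ∠(DT, TN) = 82.50° ✗; |TN| = 31.00 ✓.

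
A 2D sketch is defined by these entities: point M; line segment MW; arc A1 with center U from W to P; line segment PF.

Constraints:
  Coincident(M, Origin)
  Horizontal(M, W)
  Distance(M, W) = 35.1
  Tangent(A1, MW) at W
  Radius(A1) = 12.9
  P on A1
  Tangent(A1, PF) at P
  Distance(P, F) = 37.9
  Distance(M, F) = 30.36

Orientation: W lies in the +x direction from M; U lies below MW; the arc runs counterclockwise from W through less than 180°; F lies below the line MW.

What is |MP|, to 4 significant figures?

26.30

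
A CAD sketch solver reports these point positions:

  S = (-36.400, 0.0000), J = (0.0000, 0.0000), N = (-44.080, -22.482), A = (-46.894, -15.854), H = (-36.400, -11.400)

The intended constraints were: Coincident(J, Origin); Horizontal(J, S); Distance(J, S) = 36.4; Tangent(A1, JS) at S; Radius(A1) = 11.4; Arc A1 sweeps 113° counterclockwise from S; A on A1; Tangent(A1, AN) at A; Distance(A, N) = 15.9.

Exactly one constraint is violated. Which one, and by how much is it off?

Distance(A, N) = 15.9 — off by 8.70.

J = (0.00, 0.00) ✓; J.y = 0.00, S.y = 0.00 ✓; |JS| = 36.40 ✓; ∠(HS, SJ) = 90.00° ✓; |HS| = 11.40 ✓; bearing(H→A) − bearing(H→S) = 113.0° ✓; |HA| = 11.40 ✓; ∠(HA, AN) = 89.99° ✓; |AN| = 7.201 ✗.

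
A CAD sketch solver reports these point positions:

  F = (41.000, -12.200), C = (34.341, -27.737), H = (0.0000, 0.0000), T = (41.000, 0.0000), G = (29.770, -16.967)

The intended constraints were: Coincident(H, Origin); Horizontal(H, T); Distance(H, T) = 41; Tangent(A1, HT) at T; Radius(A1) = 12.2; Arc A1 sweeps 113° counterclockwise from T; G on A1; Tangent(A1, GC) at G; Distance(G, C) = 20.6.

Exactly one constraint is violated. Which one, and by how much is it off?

Distance(G, C) = 20.6 — off by 8.90.

H = (0.00, 0.00) ✓; H.y = 0.00, T.y = 0.00 ✓; |HT| = 41.00 ✓; ∠(FT, TH) = 90.00° ✓; |FT| = 12.20 ✓; bearing(F→G) − bearing(F→T) = 113.0° ✓; |FG| = 12.20 ✓; ∠(FG, GC) = 90.00° ✓; |GC| = 11.70 ✗.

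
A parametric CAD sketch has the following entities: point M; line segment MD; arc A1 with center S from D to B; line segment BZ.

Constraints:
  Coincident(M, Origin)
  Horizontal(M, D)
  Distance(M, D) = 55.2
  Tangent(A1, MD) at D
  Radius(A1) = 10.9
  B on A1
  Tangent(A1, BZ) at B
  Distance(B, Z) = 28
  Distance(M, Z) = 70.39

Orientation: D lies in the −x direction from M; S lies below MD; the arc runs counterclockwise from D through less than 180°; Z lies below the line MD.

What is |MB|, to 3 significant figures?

67.1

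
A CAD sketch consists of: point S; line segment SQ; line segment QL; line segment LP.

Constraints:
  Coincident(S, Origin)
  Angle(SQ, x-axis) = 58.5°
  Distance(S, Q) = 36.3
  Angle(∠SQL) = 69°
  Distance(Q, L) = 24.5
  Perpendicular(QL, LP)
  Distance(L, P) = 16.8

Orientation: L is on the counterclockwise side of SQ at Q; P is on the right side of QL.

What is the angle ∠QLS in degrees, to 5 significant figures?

71.269°

S is at the origin; SQ runs at 58.5° with length 36.3, so Q = 36.3·(cos 58.5°, sin 58.5°) = (18.967, 30.951). ∠SQL = 69.0°, so QL runs at 58.5° + (180° − 69.0°) = 169.50° from the x-axis; with |QL| = 24.5, L = Q + 24.5·(cos 169.50°, sin 169.50°) = (-5.1230, 35.416). Then cos ∠QLS = LQ·LS / (|LQ||LS|), giving 71.269°.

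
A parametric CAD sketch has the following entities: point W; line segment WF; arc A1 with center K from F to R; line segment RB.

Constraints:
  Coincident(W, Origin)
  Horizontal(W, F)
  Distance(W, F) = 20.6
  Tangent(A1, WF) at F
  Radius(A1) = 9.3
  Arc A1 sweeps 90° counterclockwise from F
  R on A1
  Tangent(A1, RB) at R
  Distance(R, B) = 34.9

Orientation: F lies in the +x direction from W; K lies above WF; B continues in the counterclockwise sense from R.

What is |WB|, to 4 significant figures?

53.36

W is at the origin; W and F share the same y with |WF| = 20.6 and F on the +x side, so F = (20.60, 0.000). The tangent condition forces KF to be normal to WF, so K = F + (0, 9.3) = (20.60, 9.300). On A1, F sits at bearing -90° from K; a 90° counterclockwise sweep puts R at bearing 0°, so R = K + 9.3·(cos 0°, sin 0°) = (29.90, 9.300). Since A1 is tangent to RB there, KR ⟂ RB, so RB runs along (−sin 0°, cos 0°); with |RB| = 34.9, B = (29.90, 44.20). Then |WB| = |B − W| = 53.36.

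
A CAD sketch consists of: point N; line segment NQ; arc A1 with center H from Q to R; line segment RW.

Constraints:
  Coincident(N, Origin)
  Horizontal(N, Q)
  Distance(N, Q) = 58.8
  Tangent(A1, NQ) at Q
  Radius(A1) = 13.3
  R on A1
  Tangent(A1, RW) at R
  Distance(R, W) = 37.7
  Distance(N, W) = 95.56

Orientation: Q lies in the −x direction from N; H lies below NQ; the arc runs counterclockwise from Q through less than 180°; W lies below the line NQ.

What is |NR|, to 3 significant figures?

71.6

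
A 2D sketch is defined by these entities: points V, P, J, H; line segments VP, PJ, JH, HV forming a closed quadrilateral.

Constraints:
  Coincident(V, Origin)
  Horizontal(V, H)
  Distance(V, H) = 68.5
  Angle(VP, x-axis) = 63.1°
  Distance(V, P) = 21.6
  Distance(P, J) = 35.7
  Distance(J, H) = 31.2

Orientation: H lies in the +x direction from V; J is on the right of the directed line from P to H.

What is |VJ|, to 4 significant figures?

37.61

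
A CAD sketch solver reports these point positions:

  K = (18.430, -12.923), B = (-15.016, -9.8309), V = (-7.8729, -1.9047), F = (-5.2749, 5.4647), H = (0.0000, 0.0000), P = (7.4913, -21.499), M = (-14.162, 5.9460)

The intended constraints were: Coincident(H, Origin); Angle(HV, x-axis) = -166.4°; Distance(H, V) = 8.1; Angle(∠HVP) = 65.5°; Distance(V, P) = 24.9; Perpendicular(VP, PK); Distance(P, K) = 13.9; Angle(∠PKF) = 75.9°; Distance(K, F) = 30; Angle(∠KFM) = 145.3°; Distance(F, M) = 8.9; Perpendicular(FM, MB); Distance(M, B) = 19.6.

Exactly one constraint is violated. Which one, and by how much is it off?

Distance(M, B) = 19.6 — off by 3.80.

H = (0.00, 0.00) ✓; HV at -166.4° ✓; |HV| = 8.100 ✓; ∠HVP = 65.50° ✓; |VP| = 24.90 ✓; ∠(VP, PK) = 90.00° ✓; |PK| = 13.90 ✓; ∠PKF = 75.90° ✓; |KF| = 30.00 ✓; ∠KFM = 145.3° ✓; |FM| = 8.900 ✓; ∠(FM, MB) = 90.00° ✓; |MB| = 15.80 ✗.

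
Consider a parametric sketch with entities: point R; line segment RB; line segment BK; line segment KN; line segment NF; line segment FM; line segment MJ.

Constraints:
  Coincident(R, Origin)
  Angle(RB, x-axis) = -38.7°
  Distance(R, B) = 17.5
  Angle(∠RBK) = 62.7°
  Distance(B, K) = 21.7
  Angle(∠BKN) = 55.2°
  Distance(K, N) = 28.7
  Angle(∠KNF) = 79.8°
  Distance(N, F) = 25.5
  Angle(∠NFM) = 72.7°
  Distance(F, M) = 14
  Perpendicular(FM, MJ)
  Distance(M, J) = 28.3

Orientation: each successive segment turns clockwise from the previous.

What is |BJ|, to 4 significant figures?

27.29

R is at the origin; RB runs at -38.7° with length 17.5, so B = (13.66, -10.94). ∠RBK = 62.7° gives BK at -156.0° from the x-axis; with |BK| = 21.7, K = (-6.166, -19.77). ∠BKN = 55.2° gives KN at 79.20° from the x-axis; with |KN| = 28.7, N = (-0.7886, 8.424). ∠KNF = 79.8° gives NF at -21.00° from the x-axis; with |NF| = 25.5, F = (23.02, -0.7147). ∠NFM = 72.7° gives FM at -128.3° from the x-axis; with |FM| = 14.0, M = (14.34, -11.70). FM ⟂ MJ, so MJ runs at 141.7°; with |MJ| = 28.3, J = (-7.868, 5.838). Then |BJ| = |J − B| = 27.29.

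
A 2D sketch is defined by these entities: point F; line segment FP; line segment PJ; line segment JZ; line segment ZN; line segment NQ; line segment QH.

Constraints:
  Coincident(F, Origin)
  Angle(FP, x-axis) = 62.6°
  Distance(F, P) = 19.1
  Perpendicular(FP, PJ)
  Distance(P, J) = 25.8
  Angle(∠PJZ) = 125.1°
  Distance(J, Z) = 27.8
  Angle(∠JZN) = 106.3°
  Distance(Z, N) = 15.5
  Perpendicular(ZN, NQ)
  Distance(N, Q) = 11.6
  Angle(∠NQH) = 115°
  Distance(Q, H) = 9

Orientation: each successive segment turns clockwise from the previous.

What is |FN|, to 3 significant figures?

35.8

∠PJZ = 125.1° gives JZ at -82.3° from the x-axis; with |JZ| = 27.8, Z = (35.4, -22.5). ∠JZN = 106.3° gives ZN at -156° from the x-axis; with |ZN| = 15.5, N = (21.3, -28.8). Then |FN| = |N − F| = 35.8.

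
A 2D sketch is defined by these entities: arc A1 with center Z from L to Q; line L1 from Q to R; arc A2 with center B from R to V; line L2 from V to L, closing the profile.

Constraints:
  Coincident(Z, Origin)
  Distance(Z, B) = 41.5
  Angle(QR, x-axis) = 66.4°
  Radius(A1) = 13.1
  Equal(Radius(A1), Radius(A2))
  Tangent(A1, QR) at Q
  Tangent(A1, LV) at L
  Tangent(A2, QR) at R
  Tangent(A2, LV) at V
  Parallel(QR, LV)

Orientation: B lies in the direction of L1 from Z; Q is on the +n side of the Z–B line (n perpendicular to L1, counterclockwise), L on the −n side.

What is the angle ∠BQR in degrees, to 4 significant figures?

17.52°

The slot axis is L1's direction at 66.4°, so u = (cos 66.4°, sin 66.4°) = (0.4003, 0.9164) and n = (−sin 66.4°, cos 66.4°) = (-0.9164, 0.4003). Z is at the origin and B lies 41.5 along u from Z, so B = 41.5·u = (16.61, 38.03). Tangency of A1 to both parallel lines with radius 13.1 puts Q and L at Z ± 13.1·n: Q = (-12.00, 5.245), L = (12.00, -5.245). Equal radii place R and V the same way about B: R = B + 13.1·n = (4.610, 43.27), V = B − 13.1·n = (28.62, 32.78). Then cos ∠BQR = QB·QR / (|QB||QR|), giving 17.52°.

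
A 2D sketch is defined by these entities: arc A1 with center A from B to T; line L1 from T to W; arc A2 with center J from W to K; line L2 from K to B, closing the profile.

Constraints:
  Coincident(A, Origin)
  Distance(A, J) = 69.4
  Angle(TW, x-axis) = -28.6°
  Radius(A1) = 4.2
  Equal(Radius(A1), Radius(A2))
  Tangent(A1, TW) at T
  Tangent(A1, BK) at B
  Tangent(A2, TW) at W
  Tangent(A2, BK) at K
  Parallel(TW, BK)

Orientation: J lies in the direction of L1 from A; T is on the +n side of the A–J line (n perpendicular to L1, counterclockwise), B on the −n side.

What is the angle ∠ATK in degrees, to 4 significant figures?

83.10°

The slot axis is L1's direction at -28.6°, so u = (cos -28.6°, sin -28.6°) = (0.8780, -0.4787) and n = (−sin -28.6°, cos -28.6°) = (0.4787, 0.8780). A is at the origin and J lies 69.4 along u from A, so J = 69.4·u = (60.93, -33.22). Tangency of A1 to both parallel lines with radius 4.2 puts T and B at A ± 4.2·n: T = (2.011, 3.688), B = (-2.011, -3.688). Equal radii place W and K the same way about J: W = J + 4.2·n = (62.94, -29.53), K = J − 4.2·n = (58.92, -36.91). Then cos ∠ATK = TA·TK / (|TA||TK|), giving 83.10°.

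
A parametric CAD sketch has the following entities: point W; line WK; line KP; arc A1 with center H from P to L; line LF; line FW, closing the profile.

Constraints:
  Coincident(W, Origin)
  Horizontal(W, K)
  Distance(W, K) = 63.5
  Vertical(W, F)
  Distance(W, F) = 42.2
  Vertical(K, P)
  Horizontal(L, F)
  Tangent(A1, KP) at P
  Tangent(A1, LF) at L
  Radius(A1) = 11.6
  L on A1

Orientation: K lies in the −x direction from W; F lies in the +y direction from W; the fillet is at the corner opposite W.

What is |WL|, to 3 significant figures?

66.9

W is at the origin; WK is horizontal with |WK| = 63.5 and K on the −x side, so K = (-63.5, 0.00). WF is vertical with |WF| = 42.2 and F on the +y side, so F = (0.00, 42.2). The virtual corner opposite W is at (-63.5, 42.2). A1 meets KP tangentially, so HP is at right angles to KP and the tangent condition forces HL to be normal to LF, with radius 11.6, so the center H sits 11.6 in from both sides at H = (-51.9, 30.6). That places the tangent points at P = (-63.5, 30.6) on KP and L = (-51.9, 42.2) on LF. Then |WL| = |L − W| = 66.9.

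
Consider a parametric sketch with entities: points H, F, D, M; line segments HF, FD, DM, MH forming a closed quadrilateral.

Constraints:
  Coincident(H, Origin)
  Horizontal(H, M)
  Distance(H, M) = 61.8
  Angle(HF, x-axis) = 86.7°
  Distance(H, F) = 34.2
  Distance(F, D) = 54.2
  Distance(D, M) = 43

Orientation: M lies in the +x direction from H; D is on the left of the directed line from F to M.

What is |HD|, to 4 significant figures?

69.94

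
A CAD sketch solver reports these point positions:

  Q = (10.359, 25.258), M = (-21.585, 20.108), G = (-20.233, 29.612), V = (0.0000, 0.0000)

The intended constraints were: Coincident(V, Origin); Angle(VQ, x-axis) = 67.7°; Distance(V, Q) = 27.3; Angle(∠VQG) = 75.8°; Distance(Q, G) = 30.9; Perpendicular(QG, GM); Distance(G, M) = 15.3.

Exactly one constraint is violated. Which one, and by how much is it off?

Distance(G, M) = 15.3 — off by 5.70.

V = (0.00, 0.00) ✓; VQ at 67.70° ✓; |VQ| = 27.30 ✓; ∠VQG = 75.80° ✓; |QG| = 30.90 ✓; ∠(QG, GM) = 90.00° ✓; |GM| = 9.600 ✗.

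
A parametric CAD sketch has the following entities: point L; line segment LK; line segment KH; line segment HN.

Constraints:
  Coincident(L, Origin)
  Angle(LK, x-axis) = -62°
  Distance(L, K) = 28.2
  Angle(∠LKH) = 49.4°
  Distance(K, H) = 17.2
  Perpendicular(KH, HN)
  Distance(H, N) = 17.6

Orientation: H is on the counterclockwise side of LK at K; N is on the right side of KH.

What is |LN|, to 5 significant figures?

39.028

L is at the origin; LK runs at -62.0° with length 28.2, so K = 28.2·(cos -62.0°, sin -62.0°) = (13.239, -24.899). ∠LKH = 49.4°, so KH runs at -62.0° + (180° − 49.4°) = 68.600° from the x-axis; with |KH| = 17.2, H = K + 17.2·(cos 68.600°, sin 68.600°) = (19.515, -8.8850). The perpendicularity gives HN at right angles to KH; with |HN| = 17.6 on the right of KH, N = H + 17.6·(0.93106, -0.36488) = (35.902, -15.307). Then |LN| = |N − L| = 39.028.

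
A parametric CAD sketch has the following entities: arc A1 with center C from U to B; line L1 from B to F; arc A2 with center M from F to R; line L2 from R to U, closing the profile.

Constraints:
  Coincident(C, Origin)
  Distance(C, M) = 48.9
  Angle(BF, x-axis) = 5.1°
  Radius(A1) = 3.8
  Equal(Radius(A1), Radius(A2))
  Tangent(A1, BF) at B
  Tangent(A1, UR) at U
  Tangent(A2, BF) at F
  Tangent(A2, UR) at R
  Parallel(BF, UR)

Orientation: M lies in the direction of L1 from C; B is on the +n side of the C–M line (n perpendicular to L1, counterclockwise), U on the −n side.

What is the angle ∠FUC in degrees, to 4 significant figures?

81.17°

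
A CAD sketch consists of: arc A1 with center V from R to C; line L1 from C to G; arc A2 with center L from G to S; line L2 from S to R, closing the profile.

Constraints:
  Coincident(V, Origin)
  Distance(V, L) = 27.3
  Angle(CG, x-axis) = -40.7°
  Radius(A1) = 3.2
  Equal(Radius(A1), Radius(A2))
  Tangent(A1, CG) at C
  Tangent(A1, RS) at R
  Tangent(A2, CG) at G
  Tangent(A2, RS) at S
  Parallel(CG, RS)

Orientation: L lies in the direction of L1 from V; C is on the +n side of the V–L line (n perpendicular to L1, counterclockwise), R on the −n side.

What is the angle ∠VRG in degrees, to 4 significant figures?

76.81°

The slot axis is L1's direction at -40.7°, so u = (cos -40.7°, sin -40.7°) = (0.7581, -0.6521) and n = (−sin -40.7°, cos -40.7°) = (0.6521, 0.7581). V is at the origin and L lies 27.3 along u from V, so L = 27.3·u = (20.70, -17.80). Tangency of A1 to both parallel lines with radius 3.2 puts C and R at V ± 3.2·n: C = (2.087, 2.426), R = (-2.087, -2.426). Equal radii place G and S the same way about L: G = L + 3.2·n = (22.78, -15.38), S = L − 3.2·n = (18.61, -20.23). Then cos ∠VRG = RV·RG / (|RV||RG|), giving 76.81°.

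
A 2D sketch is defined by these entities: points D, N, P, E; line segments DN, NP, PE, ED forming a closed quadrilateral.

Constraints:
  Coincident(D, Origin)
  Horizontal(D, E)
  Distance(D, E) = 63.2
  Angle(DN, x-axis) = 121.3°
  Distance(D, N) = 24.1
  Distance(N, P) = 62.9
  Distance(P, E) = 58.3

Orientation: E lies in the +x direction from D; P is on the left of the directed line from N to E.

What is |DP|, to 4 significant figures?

67.60

D is at the origin; D and E share the same y with |DE| = 63.2 and E in +x, so E = (63.2, 0). DN runs at 121.3° with |DN| = 24.1, so N = (-12.52, 20.59). P is determined by |NP| = 62.9 and |PE| = 58.3 together: it lies at the intersection of circle(N, 62.9) and circle(E, 58.3). With |NE| = 78.47, the foot of the radical line on NE is 42.79 from N and the perpendicular offset is √(62.9² − 42.79²) = 46.10. Taking the left-of-NE solution: P = (40.87, 53.85).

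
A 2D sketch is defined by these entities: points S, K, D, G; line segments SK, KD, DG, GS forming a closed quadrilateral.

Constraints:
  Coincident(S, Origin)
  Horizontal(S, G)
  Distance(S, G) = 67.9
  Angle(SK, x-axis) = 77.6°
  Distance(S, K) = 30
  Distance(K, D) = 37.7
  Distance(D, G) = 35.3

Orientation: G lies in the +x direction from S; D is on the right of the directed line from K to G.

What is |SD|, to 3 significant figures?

32.7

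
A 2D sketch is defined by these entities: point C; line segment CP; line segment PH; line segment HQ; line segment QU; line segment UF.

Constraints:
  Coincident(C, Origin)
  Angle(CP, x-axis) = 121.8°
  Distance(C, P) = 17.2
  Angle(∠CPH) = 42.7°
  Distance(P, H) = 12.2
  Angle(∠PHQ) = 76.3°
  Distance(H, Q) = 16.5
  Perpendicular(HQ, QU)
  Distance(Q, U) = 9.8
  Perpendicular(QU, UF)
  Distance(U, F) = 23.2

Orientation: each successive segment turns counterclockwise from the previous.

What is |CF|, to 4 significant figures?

22.14

C is at the origin; CP runs at 121.8° with length 17.2, so P = (-9.064, 14.62). ∠CPH = 42.7° gives PH at -100.9° from the x-axis; with |PH| = 12.2, H = (-11.37, 2.638). ∠PHQ = 76.3° gives HQ at 2.800° from the x-axis; with |HQ| = 16.5, Q = (5.110, 3.444). HQ ⟂ QU, so QU runs at 92.80°; with |QU| = 9.8, U = (4.631, 13.23). QU is perpendicular to UF, so UF runs at -177.2°; with |UF| = 23.2, F = (-18.54, 12.10). Then |CF| = |F − C| = 22.14.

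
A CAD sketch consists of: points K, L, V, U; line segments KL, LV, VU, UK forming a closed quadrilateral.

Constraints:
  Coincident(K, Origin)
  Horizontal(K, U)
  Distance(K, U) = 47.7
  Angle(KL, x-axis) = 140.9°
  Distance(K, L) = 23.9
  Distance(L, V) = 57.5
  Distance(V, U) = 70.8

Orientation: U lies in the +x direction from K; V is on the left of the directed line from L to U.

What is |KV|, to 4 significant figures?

63.95

Checks: |LV| = 57.50 ✓; |VU| = 70.80 ✓.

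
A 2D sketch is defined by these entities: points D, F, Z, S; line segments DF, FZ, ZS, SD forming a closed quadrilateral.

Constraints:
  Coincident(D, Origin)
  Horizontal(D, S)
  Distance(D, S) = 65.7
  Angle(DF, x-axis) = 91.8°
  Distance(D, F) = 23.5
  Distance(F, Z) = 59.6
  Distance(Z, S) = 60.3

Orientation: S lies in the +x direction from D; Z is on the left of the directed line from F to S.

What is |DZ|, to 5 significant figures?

75.087

Checks: |FZ| = 59.60 ✓; |ZS| = 60.30 ✓.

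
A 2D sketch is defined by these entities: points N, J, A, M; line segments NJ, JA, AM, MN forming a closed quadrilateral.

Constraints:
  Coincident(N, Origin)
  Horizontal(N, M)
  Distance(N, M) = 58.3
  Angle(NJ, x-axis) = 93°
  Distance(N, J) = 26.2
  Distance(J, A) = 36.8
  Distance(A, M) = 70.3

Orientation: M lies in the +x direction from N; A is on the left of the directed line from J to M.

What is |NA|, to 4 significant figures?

60.24

Checks: NJ at 93.00° ✓; |JA| = 36.80 ✓; |AM| = 70.30 ✓.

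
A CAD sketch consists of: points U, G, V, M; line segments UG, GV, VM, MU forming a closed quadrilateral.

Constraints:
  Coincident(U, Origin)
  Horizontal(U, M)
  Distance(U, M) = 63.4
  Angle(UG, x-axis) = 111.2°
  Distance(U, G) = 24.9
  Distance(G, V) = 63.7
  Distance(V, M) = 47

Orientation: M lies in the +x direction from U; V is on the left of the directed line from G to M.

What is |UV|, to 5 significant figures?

68.010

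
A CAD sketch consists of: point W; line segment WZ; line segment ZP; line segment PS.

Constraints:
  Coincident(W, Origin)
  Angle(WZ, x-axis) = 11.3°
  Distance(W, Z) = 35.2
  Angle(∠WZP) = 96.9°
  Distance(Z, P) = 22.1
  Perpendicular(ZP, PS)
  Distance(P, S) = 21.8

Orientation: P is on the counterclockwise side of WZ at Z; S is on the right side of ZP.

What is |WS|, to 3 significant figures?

62.6

∠WZP = 96.9°, so ZP runs at 11.3° + (180° − 96.9°) = 94.4° from the x-axis; with |ZP| = 22.1, P = Z + 22.1·(cos 94.4°, sin 94.4°) = (32.8, 28.9). ZP ⟂ PS; with |PS| = 21.8 on the right of ZP, S = P + 21.8·(0.997, 0.0767) = (54.6, 30.6). Then |WS| = |S − W| = 62.6.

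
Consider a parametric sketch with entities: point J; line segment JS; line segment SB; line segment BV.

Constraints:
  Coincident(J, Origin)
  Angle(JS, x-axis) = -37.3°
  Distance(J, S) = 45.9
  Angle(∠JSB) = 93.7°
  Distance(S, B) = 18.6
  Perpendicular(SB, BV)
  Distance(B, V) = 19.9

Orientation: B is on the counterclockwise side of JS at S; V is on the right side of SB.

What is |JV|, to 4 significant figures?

69.15

J is at the origin; JS runs at -37.3° with length 45.9, so S = 45.9·(cos -37.3°, sin -37.3°) = (36.51, -27.81). ∠JSB = 93.7°, so SB runs at -37.3° + (180° − 93.7°) = 49.00° from the x-axis; with |SB| = 18.6, B = S + 18.6·(cos 49.00°, sin 49.00°) = (48.71, -13.78). SB ⟂ BV; with |BV| = 19.9 on the right of SB, V = B + 19.9·(0.7547, -0.6561) = (63.73, -26.83). Then |JV| = |V − J| = 69.15.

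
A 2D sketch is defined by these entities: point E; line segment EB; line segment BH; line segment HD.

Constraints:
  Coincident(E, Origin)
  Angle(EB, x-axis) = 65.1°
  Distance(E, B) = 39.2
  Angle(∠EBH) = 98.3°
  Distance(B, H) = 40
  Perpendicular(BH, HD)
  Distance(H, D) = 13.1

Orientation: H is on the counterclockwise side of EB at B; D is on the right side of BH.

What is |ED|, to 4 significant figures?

69.12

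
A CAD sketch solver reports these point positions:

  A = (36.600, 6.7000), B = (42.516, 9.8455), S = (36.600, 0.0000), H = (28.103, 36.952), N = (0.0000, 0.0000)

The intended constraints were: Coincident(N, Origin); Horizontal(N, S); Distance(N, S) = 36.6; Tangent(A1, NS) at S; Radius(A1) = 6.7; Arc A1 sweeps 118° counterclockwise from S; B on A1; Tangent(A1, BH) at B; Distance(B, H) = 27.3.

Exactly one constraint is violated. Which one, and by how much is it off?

Distance(B, H) = 27.3 — off by 3.40.

N = (0.00, 0.00) ✓; N.y = 0.00, S.y = 0.00 ✓; |NS| = 36.60 ✓; ∠(AS, SN) = 90.00° ✓; |AS| = 6.700 ✓; bearing(A→B) − bearing(A→S) = 118.0° ✓; |AB| = 6.700 ✓; ∠(AB, BH) = 90.00° ✓; |BH| = 30.70 ✗.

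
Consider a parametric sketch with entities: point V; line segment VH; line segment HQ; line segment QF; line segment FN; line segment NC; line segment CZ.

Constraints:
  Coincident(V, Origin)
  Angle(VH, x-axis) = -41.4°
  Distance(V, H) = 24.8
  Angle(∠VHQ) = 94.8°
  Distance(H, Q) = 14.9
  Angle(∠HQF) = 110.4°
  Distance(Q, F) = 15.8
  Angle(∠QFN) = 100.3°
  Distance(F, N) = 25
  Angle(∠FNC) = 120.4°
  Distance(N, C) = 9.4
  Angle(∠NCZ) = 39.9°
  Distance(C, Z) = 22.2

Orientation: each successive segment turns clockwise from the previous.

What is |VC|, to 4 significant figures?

7.436

V is at the origin; VH runs at -41.4° with length 24.8, so H = (18.60, -16.40). ∠VHQ = 94.8° gives HQ at -126.6° from the x-axis; with |HQ| = 14.9, Q = (9.719, -28.36). ∠HQF = 110.4° gives QF at 163.8° from the x-axis; with |QF| = 15.8, F = (-5.454, -23.95). ∠QFN = 100.3° gives FN at 84.10° from the x-axis; with |FN| = 25.0, N = (-2.884, 0.9131). ∠FNC = 120.4° gives NC at 24.50° from the x-axis; with |NC| = 9.4, C = (5.670, 4.811). Then |VC| = |C − V| = 7.436.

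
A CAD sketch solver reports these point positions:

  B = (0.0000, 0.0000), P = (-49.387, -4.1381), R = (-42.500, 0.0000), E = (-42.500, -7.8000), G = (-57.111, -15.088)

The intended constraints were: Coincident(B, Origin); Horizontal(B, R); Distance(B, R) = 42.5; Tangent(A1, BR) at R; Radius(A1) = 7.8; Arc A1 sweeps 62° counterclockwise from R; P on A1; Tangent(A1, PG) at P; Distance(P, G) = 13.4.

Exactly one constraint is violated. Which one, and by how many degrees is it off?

Tangent(A1, PG) at P — off by 7.20°.

B = (0.00, 0.00) ✓; B.y = 0.00, R.y = 0.00 ✓; |BR| = 42.50 ✓; ∠(ER, RB) = 90.00° ✓; |ER| = 7.800 ✓; bearing(E→P) − bearing(E→R) = 62.00° ✓; |EP| = 7.800 ✓; ∠(EP, PG) = 97.20° ✗; |PG| = 13.40 ✓.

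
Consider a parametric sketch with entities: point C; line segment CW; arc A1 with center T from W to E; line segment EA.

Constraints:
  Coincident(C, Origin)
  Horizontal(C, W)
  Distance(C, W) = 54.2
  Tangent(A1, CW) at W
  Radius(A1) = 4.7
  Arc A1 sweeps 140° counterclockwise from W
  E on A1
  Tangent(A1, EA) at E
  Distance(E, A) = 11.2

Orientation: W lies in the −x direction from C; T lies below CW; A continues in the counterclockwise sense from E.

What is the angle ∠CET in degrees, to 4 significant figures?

41.75°

Tangency of A1 to CW means the radius TW is perpendicular to CW, so T = W + (0, -4.7) = (-54.20, -4.700). On A1, W sits at bearing 90° from T; a 140° counterclockwise sweep puts E at bearing 230°, so E = T + 4.7·(cos 230°, sin 230°) = (-57.22, -8.300). Then cos ∠CET = EC·ET / (|EC||ET|), giving 41.75°.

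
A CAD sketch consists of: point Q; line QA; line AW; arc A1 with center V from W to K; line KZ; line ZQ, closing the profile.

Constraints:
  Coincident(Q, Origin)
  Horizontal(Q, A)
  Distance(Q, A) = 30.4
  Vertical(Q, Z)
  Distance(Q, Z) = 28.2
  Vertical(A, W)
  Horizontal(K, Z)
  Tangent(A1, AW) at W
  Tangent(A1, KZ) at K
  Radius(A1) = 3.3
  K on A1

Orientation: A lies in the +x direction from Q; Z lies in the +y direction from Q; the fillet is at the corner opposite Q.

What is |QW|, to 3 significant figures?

39.3

The virtual corner opposite Q is at (30.4, 28.2). Since A1 is tangent to AW there, VW ⟂ AW and since A1 is tangent to KZ there, VK ⟂ KZ, with radius 3.3, so the center V sits 3.3 in from both sides at V = (27.1, 24.9). That places the tangent points at W = (30.4, 24.9) on AW and K = (27.1, 28.2) on KZ. Then |QW| = |W − Q| = 39.3.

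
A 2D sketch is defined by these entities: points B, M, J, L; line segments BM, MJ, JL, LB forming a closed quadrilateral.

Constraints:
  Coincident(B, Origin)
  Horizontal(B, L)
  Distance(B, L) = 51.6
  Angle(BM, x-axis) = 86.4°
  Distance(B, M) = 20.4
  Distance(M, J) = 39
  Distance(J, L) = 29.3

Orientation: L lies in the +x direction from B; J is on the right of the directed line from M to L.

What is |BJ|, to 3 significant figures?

26.8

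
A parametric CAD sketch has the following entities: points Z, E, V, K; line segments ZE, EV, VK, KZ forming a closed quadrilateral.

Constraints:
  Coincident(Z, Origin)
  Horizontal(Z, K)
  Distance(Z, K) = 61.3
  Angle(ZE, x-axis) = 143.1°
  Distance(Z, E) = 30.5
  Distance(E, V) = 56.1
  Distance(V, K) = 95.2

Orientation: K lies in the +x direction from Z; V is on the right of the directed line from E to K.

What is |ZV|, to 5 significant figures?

45.898

Checks: |EV| = 56.10 ✓; |VK| = 95.20 ✓.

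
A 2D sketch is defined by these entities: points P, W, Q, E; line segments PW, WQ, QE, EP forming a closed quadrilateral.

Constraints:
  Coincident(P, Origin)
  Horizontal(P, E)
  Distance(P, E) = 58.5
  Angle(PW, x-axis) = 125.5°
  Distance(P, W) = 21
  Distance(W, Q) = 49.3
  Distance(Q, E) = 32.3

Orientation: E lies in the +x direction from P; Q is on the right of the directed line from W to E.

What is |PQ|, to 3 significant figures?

30.3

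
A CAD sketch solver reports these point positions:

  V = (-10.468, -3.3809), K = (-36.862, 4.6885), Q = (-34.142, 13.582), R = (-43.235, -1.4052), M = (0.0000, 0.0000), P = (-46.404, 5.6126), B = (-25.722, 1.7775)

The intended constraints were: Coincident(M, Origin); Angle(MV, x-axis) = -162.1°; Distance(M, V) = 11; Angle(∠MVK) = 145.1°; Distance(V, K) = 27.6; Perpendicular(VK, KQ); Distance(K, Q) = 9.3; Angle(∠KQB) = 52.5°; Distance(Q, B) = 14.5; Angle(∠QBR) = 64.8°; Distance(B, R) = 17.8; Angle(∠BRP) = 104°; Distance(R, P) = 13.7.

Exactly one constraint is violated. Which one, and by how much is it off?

Distance(R, P) = 13.7 — off by 6.00.

M = (0.00, 0.00) ✓; MV at -162.1° ✓; |MV| = 11.00 ✓; ∠MVK = 145.1° ✓; |VK| = 27.60 ✓; ∠(VK, KQ) = 90.01° ✓; |KQ| = 9.300 ✓; ∠KQB = 52.51° ✓; |QB| = 14.50 ✓; ∠QBR = 64.80° ✓; |BR| = 17.80 ✓; ∠BRP = 104.0° ✓; |RP| = 7.700 ✗.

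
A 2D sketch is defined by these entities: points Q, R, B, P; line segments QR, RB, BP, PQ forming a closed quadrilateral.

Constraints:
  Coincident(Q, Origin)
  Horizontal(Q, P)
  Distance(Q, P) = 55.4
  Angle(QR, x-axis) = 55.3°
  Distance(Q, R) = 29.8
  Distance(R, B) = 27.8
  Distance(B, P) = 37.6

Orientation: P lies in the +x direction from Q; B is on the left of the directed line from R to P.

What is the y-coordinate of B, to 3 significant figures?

35.3

Checks: |RB| = 27.80 ✓; |BP| = 37.60 ✓.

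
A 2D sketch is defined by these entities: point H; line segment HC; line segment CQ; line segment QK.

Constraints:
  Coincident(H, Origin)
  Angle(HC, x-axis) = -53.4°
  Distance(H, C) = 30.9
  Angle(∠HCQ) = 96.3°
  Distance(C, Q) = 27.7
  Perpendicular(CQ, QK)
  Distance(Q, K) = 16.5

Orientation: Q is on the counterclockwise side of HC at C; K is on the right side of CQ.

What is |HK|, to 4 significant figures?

56.53

∠HCQ = 96.3°, so CQ runs at -53.4° + (180° − 96.3°) = 30.30° from the x-axis; with |CQ| = 27.7, Q = C + 27.7·(cos 30.30°, sin 30.30°) = (42.34, -10.83). The perpendicularity gives QK at right angles to CQ; with |QK| = 16.5 on the right of CQ, K = Q + 16.5·(0.5045, -0.8634) = (50.66, -25.08). Then |HK| = |K − H| = 56.53.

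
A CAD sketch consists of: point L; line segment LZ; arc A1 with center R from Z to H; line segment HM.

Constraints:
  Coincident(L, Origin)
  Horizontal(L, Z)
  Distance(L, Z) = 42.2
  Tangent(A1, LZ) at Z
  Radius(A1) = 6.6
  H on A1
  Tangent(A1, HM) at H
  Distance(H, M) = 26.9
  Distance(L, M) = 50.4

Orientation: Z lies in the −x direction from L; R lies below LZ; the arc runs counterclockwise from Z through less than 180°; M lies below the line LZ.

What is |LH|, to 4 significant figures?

49.12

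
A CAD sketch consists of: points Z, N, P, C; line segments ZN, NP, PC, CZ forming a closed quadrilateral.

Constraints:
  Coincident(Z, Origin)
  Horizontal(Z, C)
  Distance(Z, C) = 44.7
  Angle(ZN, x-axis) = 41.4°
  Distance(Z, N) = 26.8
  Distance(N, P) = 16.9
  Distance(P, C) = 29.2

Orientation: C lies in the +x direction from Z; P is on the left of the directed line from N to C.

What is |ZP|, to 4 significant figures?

43.62

Z is at the origin; Z and C share the same y with |ZC| = 44.7 and C in +x, so C = (44.7, 0). ZN runs at 41.4° with |ZN| = 26.8, so N = (20.10, 17.72). P is determined by |NP| = 16.9 and |PC| = 29.2 together: it lies at the intersection of circle(N, 16.9) and circle(C, 29.2). With |NC| = 30.32, the foot of the radical line on NC is 5.807 from N and the perpendicular offset is √(16.9² − 5.807²) = 15.87. Taking the left-of-NC solution: P = (34.09, 27.21).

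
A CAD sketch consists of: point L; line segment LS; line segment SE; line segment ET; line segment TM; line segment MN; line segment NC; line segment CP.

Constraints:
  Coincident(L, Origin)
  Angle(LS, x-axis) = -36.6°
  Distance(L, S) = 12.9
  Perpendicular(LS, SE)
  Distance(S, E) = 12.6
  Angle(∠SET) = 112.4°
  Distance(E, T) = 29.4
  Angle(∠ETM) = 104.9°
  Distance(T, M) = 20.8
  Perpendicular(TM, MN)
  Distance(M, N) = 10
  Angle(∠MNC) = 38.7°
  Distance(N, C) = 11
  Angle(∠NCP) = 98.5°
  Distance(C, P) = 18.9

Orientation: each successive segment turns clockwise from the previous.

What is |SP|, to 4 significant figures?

54.25

L is at the origin; LS runs at -36.6° with length 12.9, so S = (10.36, -7.691). The perpendicularity gives SE at right angles to LS, so SE runs at -126.6°; with |SE| = 12.6, E = (2.844, -17.81). ∠SET = 112.4° gives ET at 165.8° from the x-axis; with |ET| = 29.4, T = (-25.66, -10.59). ∠ETM = 104.9° gives TM at 90.70° from the x-axis; with |TM| = 20.8, M = (-25.91, 10.20). The perpendicularity gives MN at right angles to TM, so MN runs at 0.7000°; with |MN| = 10.0, N = (-15.91, 10.33). ∠MNC = 38.7° gives NC at -140.6° from the x-axis; with |NC| = 11.0, C = (-24.41, 3.344). ∠NCP = 98.5° gives CP at 137.9° from the x-axis; with |CP| = 18.9, P = (-38.44, 16.01). Then |SP| = |P − S| = 54.25.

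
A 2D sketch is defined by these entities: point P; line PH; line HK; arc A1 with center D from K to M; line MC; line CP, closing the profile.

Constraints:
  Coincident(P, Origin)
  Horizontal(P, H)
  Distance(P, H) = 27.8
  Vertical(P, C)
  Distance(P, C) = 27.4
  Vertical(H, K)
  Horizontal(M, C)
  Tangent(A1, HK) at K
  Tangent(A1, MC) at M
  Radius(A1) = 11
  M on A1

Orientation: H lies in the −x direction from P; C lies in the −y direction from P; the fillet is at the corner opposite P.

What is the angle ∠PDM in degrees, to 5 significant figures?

134.31°

P is at the origin; P and H share the same y with |PH| = 27.8 and H on the −x side, so H = (-27.800, 0.0000). PC is vertical with |PC| = 27.4 and C on the −y side, so C = (0.0000, -27.400). The virtual corner opposite P is at (-27.800, -27.400). A1 meets HK tangentially, so DK is at right angles to HK and the tangent condition forces DM to be normal to MC, with radius 11.0, so the center D sits 11.0 in from both sides at D = (-16.800, -16.400). That places the tangent points at K = (-27.800, -16.400) on HK and M = (-16.800, -27.400) on MC. Then cos ∠PDM = DP·DM / (|DP||DM|), giving 134.31°.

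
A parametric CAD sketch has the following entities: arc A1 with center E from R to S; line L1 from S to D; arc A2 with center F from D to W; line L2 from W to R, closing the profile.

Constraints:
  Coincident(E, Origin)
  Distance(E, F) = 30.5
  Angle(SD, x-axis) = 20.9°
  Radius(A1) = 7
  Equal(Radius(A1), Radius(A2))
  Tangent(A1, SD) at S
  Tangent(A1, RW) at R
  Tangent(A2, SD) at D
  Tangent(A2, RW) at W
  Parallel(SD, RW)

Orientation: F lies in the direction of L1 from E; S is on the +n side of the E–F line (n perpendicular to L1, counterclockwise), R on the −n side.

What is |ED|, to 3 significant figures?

31.3

The slot axis is L1's direction at 20.9°, so u = (cos 20.9°, sin 20.9°) = (0.934, 0.357) and n = (−sin 20.9°, cos 20.9°) = (-0.357, 0.934). E is at the origin and F lies 30.5 along u from E, so F = 30.5·u = (28.5, 10.9). Tangency of A1 to both parallel lines with radius 7.0 puts S and R at E ± 7.0·n: S = (-2.50, 6.54), R = (2.50, -6.54). Equal radii place D and W the same way about F: D = F + 7.0·n = (26.0, 17.4), W = F − 7.0·n = (31.0, 4.34). Then |ED| = |D − E| = 31.3.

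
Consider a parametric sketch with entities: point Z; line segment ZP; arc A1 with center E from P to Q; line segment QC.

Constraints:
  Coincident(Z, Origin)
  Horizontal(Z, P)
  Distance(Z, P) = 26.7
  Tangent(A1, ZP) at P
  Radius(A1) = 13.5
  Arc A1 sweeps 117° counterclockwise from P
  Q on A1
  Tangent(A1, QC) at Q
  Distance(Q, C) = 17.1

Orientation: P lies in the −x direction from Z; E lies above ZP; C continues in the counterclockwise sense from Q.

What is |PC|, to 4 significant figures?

35.13

Z is at the origin; Z and P share the same y with |ZP| = 26.7 and P on the −x side, so P = (-26.70, 0.000). Tangency of A1 to ZP means the radius EP is perpendicular to ZP, so E = P + (0, 13.5) = (-26.70, 13.50). On A1, P sits at bearing -90° from E; a 117° counterclockwise sweep puts Q at bearing 27°, so Q = E + 13.5·(cos 27°, sin 27°) = (-14.67, 19.63). A1 meets QC tangentially, so EQ is at right angles to QC, so QC runs along (−sin 27°, cos 27°); with |QC| = 17.1, C = (-22.43, 34.87). Then |PC| = |C − P| = 35.13.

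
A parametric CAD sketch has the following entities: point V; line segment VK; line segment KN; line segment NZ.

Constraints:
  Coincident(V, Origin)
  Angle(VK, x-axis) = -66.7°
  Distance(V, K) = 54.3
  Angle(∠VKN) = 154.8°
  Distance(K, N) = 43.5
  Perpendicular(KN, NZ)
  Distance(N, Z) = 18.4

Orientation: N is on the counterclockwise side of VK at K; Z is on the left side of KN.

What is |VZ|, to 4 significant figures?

92.75

V is at the origin; VK runs at -66.7° with length 54.3, so K = 54.3·(cos -66.7°, sin -66.7°) = (21.48, -49.87). ∠VKN = 154.8°, so KN runs at -66.7° + (180° − 154.8°) = -41.50° from the x-axis; with |KN| = 43.5, N = K + 43.5·(cos -41.50°, sin -41.50°) = (54.06, -78.70). The perpendicularity gives NZ at right angles to KN; with |NZ| = 18.4 on the left of KN, Z = N + 18.4·(0.6626, 0.7490) = (66.25, -64.91). Then |VZ| = |Z − V| = 92.75.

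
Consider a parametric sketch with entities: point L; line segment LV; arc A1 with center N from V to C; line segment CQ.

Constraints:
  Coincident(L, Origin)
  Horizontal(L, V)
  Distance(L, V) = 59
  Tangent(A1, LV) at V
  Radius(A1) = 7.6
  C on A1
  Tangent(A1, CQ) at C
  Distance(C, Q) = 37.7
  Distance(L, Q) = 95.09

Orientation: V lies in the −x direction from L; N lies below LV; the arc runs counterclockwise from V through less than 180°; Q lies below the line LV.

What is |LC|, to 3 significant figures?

64.6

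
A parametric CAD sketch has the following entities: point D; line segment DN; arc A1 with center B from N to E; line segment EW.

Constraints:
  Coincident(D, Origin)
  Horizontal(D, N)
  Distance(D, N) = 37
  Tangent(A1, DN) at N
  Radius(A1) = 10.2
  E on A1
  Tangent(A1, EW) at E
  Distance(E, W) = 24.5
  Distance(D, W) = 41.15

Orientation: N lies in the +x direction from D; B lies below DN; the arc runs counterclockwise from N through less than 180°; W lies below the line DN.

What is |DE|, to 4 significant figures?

28.35

Checks: |BE| = 10.20 ✓; ∠(BE, EW) = 90.00° ✓; |EW| = 24.50 ✓; |DW| = 41.15 ✓.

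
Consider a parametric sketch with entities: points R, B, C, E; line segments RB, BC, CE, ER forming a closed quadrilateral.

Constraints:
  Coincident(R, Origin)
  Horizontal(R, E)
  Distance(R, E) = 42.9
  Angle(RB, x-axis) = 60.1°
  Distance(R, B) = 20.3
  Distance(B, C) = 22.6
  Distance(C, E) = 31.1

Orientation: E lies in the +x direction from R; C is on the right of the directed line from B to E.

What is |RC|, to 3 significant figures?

13.1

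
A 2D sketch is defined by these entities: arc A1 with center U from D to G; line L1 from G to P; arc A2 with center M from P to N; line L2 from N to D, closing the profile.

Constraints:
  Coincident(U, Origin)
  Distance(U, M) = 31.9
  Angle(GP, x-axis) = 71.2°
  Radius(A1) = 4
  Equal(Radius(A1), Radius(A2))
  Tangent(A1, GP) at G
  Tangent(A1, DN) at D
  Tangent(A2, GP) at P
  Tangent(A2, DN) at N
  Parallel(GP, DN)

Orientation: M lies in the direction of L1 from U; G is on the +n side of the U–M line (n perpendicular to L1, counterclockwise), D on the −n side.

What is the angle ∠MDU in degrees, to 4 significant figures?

82.85°

The slot axis is L1's direction at 71.2°, so u = (cos 71.2°, sin 71.2°) = (0.3223, 0.9466) and n = (−sin 71.2°, cos 71.2°) = (-0.9466, 0.3223). U is at the origin and M lies 31.9 along u from U, so M = 31.9·u = (10.28, 30.20). Tangency of A1 to both parallel lines with radius 4.0 puts G and D at U ± 4.0·n: G = (-3.787, 1.289), D = (3.787, -1.289). Then cos ∠MDU = DM·DU / (|DM||DU|), giving 82.85°.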